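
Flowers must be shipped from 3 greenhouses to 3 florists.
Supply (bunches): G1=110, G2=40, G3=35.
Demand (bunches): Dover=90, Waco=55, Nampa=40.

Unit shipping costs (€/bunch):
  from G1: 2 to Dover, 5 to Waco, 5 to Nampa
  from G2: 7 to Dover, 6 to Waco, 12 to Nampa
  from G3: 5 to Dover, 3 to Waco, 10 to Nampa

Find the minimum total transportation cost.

A cheapest plan:
  G1–Dover: 70 × €2 = €140
  G1–Nampa: 40 × €5 = €200
  G2–Dover: 20 × €7 = €140
  G2–Waco: 20 × €6 = €120
  G3–Waco: 35 × €3 = €105
Total = 140 + 200 + 140 + 120 + 105 = €705.
(Supply check: G1 ships 110; G2 ships 40; G3 ships 35.)

705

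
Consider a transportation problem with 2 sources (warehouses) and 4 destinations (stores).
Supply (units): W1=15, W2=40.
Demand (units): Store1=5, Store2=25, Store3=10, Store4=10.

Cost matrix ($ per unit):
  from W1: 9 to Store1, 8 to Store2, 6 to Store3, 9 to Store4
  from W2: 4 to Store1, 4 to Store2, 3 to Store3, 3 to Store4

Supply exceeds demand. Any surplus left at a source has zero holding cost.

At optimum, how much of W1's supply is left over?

5

An optimal plan:
  W1->Store3: 10 × $6 = $60
  W2->Store1: 5 × $4 = $20
  W2->Store2: 25 × $4 = $100
  W2->Store4: 10 × $3 = $30
Total cost = $210.
W1 ships 10 of its 15, leaving 5.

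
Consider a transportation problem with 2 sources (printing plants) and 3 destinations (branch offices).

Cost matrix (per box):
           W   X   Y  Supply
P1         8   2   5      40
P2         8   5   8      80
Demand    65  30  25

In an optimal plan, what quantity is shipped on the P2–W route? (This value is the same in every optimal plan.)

65

Solving gives:
  P1 to X: 30 × 2 = 60
  P1 to Y: 10 × 5 = 50
  P2 to W: 65 × 8 = 520
  P2 to Y: 15 × 8 = 120
Total cost = 750.
So P2→W carries 65 boxes.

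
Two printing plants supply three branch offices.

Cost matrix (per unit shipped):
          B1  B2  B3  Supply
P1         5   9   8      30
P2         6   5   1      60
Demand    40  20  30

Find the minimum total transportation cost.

Optimal allocation:
  P1→B1: 30 × 5 = 150
  P2→B1: 10 × 6 = 60
  P2→B2: 20 × 5 = 100
  P2→B3: 30 × 1 = 30
Total = 150 + 60 + 100 + 30 = 340.
(Supply check: P1 ships 30; P2 ships 60.)

340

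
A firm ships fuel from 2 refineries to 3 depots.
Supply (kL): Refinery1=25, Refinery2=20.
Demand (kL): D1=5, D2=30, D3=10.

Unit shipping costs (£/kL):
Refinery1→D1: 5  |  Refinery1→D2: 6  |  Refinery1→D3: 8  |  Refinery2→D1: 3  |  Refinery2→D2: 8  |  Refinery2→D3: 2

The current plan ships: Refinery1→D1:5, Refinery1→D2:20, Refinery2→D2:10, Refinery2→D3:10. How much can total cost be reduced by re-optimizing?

Current plan cost = 5·5 + 20·6 + 10·8 + 10·2 = £245.
Optimal plan:
  Refinery1->D2: 25 kL
  Refinery2->D1: 5 kL
  Refinery2->D2: 5 kL
  Refinery2->D3: 10 kL
Optimal cost = £225.
Saving = 245 − 225 = £20.

20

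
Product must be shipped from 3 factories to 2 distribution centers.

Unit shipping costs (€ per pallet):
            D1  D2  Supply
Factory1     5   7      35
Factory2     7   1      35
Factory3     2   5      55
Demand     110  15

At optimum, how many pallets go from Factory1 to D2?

0

Solving gives:
  Factory1–D1: 35 × €5 = €175
  Factory2–D1: 20 × €7 = €140
  Factory2–D2: 15 × €1 = €15
  Factory3–D1: 55 × €2 = €110
Total cost = €440.
The route Factory1→D2 is not used.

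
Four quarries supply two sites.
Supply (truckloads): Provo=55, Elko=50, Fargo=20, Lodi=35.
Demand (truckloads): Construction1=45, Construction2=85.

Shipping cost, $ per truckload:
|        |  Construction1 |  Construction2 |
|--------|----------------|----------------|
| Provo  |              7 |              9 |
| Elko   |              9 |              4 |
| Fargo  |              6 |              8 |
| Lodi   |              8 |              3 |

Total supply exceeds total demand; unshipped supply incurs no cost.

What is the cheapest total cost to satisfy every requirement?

One minimum-cost allocation:
  Provo–Construction1: 25 × $7 = $175
  Elko–Construction2: 50 × $4 = $200
  Fargo–Construction1: 20 × $6 = $120
  Lodi–Construction2: 35 × $3 = $105
Total = 175 + 200 + 120 + 105 = $600.

600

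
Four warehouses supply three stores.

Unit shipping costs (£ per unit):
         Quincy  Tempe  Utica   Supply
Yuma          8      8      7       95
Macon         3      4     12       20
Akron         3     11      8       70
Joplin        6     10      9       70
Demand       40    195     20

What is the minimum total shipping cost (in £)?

An optimal shipping plan:
  Yuma→Tempe: 95 units
  Macon→Tempe: 20 units
  Akron→Quincy: 40 units
  Akron→Tempe: 10 units
  Akron→Utica: 20 units
  Joplin→Tempe: 70 units
Total cost = £1930.
(Supply check: Yuma ships 95; Macon ships 20; Akron ships 70; Joplin ships 70.)

1930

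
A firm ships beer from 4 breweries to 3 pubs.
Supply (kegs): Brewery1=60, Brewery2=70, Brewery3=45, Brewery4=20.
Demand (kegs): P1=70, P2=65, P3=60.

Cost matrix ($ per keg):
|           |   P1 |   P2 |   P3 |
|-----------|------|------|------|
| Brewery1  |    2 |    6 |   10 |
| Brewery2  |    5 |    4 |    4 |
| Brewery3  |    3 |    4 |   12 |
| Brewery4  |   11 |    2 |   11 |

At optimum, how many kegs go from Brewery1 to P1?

60

The minimum-cost plan:
  Brewery1->P1: 60 kegs
  Brewery2->P2: 10 kegs
  Brewery2->P3: 60 kegs
  Brewery3->P1: 10 kegs
  Brewery3->P2: 35 kegs
  Brewery4->P2: 20 kegs
Total cost = $610.
So Brewery1→P1 carries 60 kegs.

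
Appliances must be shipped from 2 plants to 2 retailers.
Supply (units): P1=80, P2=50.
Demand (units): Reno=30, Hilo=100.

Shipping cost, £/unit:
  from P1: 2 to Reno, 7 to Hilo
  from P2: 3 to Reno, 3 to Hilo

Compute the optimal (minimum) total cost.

An optimal shipping plan:
  P1 to Reno: 30 units
  P1 to Hilo: 50 units
  P2 to Hilo: 50 units
Total cost = £560.

560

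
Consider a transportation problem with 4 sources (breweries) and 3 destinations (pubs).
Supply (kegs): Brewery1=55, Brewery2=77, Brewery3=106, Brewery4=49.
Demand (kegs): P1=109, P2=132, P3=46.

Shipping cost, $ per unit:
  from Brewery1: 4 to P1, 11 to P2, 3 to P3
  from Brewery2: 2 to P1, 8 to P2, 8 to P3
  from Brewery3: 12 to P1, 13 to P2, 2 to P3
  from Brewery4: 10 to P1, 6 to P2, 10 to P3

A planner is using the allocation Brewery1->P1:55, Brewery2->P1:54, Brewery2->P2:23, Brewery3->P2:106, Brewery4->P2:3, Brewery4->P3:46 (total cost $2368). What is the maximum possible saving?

690

Current plan cost = 55·4 + 54·2 + 23·8 + 106·13 + 3·6 + 46·10 = $2368.
Optimal plan:
  Brewery1–P1: 55 × $4 = $220
  Brewery2–P1: 54 × $2 = $108
  Brewery2–P2: 23 × $8 = $184
  Brewery3–P2: 60 × $13 = $780
  Brewery3–P3: 46 × $2 = $92
  Brewery4–P2: 49 × $6 = $294
Optimal cost = $1678.
Saving = 2368 − 1678 = $690.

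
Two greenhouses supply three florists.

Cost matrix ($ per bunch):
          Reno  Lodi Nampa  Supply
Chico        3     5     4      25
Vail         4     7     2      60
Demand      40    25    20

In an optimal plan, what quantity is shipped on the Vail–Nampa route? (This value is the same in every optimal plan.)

20

Solving gives:
  Chico–Lodi: 25 × $5 = $125
  Vail–Reno: 40 × $4 = $160
  Vail–Nampa: 20 × $2 = $40
Total cost = $325.
So Vail→Nampa carries 20 bunches.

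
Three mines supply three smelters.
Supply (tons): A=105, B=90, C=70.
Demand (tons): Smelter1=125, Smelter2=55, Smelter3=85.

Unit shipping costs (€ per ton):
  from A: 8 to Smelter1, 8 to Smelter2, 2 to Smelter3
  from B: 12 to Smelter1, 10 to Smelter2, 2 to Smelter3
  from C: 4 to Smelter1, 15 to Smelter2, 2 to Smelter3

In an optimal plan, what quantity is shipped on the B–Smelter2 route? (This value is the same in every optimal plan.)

The minimum-cost plan:
  A–Smelter1: 55 tons
  A–Smelter2: 50 tons
  B–Smelter2: 5 tons
  B–Smelter3: 85 tons
  C–Smelter1: 70 tons
Total cost = €1340.
So B→Smelter2 carries 5 tons.

5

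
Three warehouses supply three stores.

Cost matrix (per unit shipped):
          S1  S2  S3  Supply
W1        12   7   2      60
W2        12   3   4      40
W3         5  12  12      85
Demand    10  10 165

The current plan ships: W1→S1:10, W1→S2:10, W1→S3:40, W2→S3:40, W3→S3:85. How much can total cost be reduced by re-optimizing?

230

Current plan cost = 10·12 + 10·7 + 40·2 + 40·4 + 85·12 = 1450.
Optimal plan:
  W1 to S3: 60 units
  W2 to S2: 10 units
  W2 to S3: 30 units
  W3 to S1: 10 units
  W3 to S3: 75 units
Optimal cost = 1220.
Saving = 1450 − 1220 = 230.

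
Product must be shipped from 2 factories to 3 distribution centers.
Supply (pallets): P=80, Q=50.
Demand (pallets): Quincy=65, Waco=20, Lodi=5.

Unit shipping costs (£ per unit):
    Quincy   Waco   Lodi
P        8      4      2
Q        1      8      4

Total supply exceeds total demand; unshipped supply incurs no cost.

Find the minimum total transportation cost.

Optimal allocation:
  P to Quincy: 15 × £8 = £120
  P to Waco: 20 × £4 = £80
  P to Lodi: 5 × £2 = £10
  Q to Quincy: 50 × £1 = £50
Total = 120 + 80 + 10 + 50 = £260.

260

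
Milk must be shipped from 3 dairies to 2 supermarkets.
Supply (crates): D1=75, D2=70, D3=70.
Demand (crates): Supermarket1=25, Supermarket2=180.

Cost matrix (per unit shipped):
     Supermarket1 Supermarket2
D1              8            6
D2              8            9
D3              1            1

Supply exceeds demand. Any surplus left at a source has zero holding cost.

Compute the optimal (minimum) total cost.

1035

An optimal shipping plan:
  D1→Supermarket2: 75 × 6 = 450
  D2→Supermarket1: 25 × 8 = 200
  D2→Supermarket2: 35 × 9 = 315
  D3→Supermarket2: 70 × 1 = 70
Total = 450 + 200 + 315 + 70 = 1035.
(Supply check: D1 ships 75; D2 ships 60; D3 ships 70.)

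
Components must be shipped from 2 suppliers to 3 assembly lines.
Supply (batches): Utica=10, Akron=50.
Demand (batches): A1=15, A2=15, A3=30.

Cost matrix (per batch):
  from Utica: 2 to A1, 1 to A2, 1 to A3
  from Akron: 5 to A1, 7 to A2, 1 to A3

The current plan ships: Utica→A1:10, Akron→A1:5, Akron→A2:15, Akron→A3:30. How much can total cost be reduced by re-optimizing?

30

Current plan cost = 10·2 + 5·5 + 15·7 + 30·1 = 180.
Optimal plan:
  Utica–A2: 10 × 1 = 10
  Akron–A1: 15 × 5 = 75
  Akron–A2: 5 × 7 = 35
  Akron–A3: 30 × 1 = 30
Optimal cost = 150.
Saving = 180 − 150 = 30.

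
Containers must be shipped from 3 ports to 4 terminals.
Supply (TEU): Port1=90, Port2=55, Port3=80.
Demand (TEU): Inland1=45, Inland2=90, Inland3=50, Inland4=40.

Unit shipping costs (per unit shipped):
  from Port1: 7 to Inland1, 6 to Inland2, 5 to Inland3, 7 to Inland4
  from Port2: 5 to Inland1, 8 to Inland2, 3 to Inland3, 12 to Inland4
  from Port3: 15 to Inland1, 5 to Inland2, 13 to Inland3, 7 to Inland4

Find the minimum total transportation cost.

1195

One minimum-cost allocation:
  Port1→Inland2: 10 × 6 = 60
  Port1→Inland3: 40 × 5 = 200
  Port1→Inland4: 40 × 7 = 280
  Port2→Inland1: 45 × 5 = 225
  Port2→Inland3: 10 × 3 = 30
  Port3→Inland2: 80 × 5 = 400
Total = 60 + 200 + 280 + 225 + 30 + 400 = 1195.
(Supply check: Port1 ships 90; Port2 ships 55; Port3 ships 80.)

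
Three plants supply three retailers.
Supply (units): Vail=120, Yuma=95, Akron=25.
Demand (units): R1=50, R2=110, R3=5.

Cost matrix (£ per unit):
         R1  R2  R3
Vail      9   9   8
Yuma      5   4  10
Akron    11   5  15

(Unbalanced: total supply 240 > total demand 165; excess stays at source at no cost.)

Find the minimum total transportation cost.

915

An optimal shipping plan:
  Vail–R1: 40 × £9 = £360
  Vail–R3: 5 × £8 = £40
  Yuma–R1: 10 × £5 = £50
  Yuma–R2: 85 × £4 = £340
  Akron–R2: 25 × £5 = £125
Total = 360 + 40 + 50 + 340 + 125 = £915.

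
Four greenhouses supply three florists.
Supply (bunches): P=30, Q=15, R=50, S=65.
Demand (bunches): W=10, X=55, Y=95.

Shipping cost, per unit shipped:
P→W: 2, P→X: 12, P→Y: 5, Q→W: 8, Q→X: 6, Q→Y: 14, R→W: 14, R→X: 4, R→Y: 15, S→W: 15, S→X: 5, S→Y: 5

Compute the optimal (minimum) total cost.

785

Optimal allocation:
  P→Y: 30 × 5 = 150
  Q→W: 10 × 8 = 80
  Q→X: 5 × 6 = 30
  R→X: 50 × 4 = 200
  S→Y: 65 × 5 = 325
Total = 150 + 80 + 30 + 200 + 325 = 785.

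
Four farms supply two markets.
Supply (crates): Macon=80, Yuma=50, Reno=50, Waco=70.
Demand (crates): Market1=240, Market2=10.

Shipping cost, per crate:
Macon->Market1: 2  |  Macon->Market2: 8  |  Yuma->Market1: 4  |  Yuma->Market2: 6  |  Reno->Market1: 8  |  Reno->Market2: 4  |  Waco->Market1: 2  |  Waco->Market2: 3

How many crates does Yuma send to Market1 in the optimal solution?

Optimal shipments:
  Macon->Market1: 80 × 2 = 160
  Yuma->Market1: 50 × 4 = 200
  Reno->Market1: 40 × 8 = 320
  Reno->Market2: 10 × 4 = 40
  Waco->Market1: 70 × 2 = 140
Total cost = 860.
So Yuma→Market1 carries 50 crates.

50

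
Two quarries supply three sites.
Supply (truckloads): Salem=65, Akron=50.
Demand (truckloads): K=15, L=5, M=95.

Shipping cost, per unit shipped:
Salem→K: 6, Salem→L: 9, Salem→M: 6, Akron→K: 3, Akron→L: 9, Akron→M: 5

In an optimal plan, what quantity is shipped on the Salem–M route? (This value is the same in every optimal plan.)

Solving gives:
  Salem–L: 5 × 9 = 45
  Salem–M: 60 × 6 = 360
  Akron–K: 15 × 3 = 45
  Akron–M: 35 × 5 = 175
Total cost = 625.
So Salem→M carries 60 truckloads.

60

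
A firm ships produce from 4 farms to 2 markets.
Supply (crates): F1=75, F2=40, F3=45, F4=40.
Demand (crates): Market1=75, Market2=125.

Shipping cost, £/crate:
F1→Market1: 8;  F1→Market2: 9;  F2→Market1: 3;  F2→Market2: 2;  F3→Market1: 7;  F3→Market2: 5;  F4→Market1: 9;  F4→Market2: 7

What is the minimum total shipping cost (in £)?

1185

A cheapest plan:
  F1–Market1: 75 crates
  F2–Market2: 40 crates
  F3–Market2: 45 crates
  F4–Market2: 40 crates
Total cost = £1185.
(Supply check: F1 ships 75; F2 ships 40; F3 ships 45; F4 ships 40.)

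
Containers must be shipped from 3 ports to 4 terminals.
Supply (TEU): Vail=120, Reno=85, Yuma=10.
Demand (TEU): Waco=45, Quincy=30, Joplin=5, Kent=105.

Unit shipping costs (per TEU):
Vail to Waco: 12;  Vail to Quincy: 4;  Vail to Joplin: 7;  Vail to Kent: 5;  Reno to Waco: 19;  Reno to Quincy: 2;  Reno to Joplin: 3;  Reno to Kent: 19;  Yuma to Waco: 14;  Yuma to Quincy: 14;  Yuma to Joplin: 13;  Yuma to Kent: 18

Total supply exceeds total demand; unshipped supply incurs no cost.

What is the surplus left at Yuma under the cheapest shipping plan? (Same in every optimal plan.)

0

An optimal plan:
  Vail–Waco: 15 TEU
  Vail–Kent: 105 TEU
  Reno–Waco: 20 TEU
  Reno–Quincy: 30 TEU
  Reno–Joplin: 5 TEU
  Yuma–Waco: 10 TEU
Total cost = 1300.
Yuma ships 10 of its 10, leaving 0.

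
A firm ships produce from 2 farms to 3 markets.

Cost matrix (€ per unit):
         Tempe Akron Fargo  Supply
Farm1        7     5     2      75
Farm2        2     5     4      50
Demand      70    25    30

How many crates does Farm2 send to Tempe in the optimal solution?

Solving gives:
  Farm1 to Tempe: 20 × €7 = €140
  Farm1 to Akron: 25 × €5 = €125
  Farm1 to Fargo: 30 × €2 = €60
  Farm2 to Tempe: 50 × €2 = €100
Total cost = €425.
So Farm2→Tempe carries 50 crates.

50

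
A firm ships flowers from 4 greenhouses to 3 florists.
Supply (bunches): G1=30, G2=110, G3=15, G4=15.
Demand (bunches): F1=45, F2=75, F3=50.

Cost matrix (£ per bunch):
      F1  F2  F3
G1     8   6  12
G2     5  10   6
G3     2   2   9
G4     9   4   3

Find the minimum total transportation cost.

945

A cheapest plan:
  G1 to F2: 30 × £6 = £180
  G2 to F1: 45 × £5 = £225
  G2 to F2: 15 × £10 = £150
  G2 to F3: 50 × £6 = £300
  G3 to F2: 15 × £2 = £30
  G4 to F2: 15 × £4 = £60
Total = 180 + 225 + 150 + 300 + 30 + 60 = £945.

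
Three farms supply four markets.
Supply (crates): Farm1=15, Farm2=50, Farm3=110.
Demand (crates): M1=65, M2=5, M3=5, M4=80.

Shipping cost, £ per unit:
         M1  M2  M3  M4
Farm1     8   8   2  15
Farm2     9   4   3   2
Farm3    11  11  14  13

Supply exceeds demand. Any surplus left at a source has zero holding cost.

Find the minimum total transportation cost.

One minimum-cost allocation:
  Farm1–M1: 5 × £8 = £40
  Farm1–M2: 5 × £8 = £40
  Farm1–M3: 5 × £2 = £10
  Farm2–M4: 50 × £2 = £100
  Farm3–M1: 60 × £11 = £660
  Farm3–M4: 30 × £13 = £390
Total = 40 + 40 + 10 + 100 + 660 + 390 = £1240.
(Supply check: Farm1 ships 15; Farm2 ships 50; Farm3 ships 90.)

1240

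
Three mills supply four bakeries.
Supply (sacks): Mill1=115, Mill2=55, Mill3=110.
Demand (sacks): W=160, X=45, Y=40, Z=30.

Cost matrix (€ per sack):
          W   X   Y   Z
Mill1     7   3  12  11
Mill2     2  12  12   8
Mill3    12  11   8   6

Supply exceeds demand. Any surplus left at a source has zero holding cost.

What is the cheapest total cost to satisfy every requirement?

1655

Optimal allocation:
  Mill1→W: 70 × €7 = €490
  Mill1→X: 45 × €3 = €135
  Mill2→W: 55 × €2 = €110
  Mill3→W: 35 × €12 = €420
  Mill3→Y: 40 × €8 = €320
  Mill3→Z: 30 × €6 = €180
Total = 490 + 135 + 110 + 420 + 320 + 180 = €1655.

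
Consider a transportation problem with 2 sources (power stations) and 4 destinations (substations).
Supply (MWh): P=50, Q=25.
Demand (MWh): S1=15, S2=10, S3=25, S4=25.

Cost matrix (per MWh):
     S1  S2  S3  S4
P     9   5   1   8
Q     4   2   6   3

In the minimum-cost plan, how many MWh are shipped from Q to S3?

The minimum-cost plan:
  P–S1: 15 MWh
  P–S2: 10 MWh
  P–S3: 25 MWh
  Q–S4: 25 MWh
Total cost = 285.
The route Q→S3 is not used.

0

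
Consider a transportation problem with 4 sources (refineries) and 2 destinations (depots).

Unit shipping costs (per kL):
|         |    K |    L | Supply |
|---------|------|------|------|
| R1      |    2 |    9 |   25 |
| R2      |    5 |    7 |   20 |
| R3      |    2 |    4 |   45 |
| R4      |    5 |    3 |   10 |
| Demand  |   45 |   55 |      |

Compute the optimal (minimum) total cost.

One minimum-cost allocation:
  R1→K: 25 × 2 = 50
  R2→K: 20 × 5 = 100
  R3→L: 45 × 4 = 180
  R4→L: 10 × 3 = 30
Total = 50 + 100 + 180 + 30 = 360.

360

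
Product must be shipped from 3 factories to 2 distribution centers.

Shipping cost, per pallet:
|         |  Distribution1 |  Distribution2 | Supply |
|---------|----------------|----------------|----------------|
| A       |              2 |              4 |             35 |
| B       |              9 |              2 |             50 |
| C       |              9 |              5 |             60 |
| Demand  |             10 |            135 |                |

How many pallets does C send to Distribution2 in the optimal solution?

Solving gives:
  A→Distribution1: 10 × 2 = 20
  A→Distribution2: 25 × 4 = 100
  B→Distribution2: 50 × 2 = 100
  C→Distribution2: 60 × 5 = 300
Total cost = 520.
So C→Distribution2 carries 60 pallets.

60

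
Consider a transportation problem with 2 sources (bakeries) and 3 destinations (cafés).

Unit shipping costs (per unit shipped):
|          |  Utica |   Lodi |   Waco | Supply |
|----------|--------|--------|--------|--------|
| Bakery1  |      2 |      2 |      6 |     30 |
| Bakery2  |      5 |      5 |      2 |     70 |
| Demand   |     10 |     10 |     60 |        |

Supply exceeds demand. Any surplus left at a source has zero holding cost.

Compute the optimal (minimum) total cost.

160

An optimal shipping plan:
  Bakery1 to Utica: 10 × 2 = 20
  Bakery1 to Lodi: 10 × 2 = 20
  Bakery2 to Waco: 60 × 2 = 120
Total = 20 + 20 + 120 = 160.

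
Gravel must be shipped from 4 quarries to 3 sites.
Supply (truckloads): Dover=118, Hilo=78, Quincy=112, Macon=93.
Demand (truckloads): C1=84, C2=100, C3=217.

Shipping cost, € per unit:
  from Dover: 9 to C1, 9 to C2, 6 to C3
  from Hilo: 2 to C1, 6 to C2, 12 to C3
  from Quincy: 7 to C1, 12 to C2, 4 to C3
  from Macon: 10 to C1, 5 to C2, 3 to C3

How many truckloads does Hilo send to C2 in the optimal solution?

Solving gives:
  Dover->C2: 7 × €9 = €63
  Dover->C3: 111 × €6 = €666
  Hilo->C1: 78 × €2 = €156
  Quincy->C1: 6 × €7 = €42
  Quincy->C3: 106 × €4 = €424
  Macon->C2: 93 × €5 = €465
Total cost = €1816.
The route Hilo→C2 is not used.

0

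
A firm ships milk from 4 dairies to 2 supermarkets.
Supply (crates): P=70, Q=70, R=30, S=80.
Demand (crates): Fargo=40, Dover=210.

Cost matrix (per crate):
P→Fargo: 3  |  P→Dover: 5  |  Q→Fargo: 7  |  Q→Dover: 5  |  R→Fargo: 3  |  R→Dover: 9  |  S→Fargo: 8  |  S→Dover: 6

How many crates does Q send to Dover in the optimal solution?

70

Solving gives:
  P→Fargo: 10 × 3 = 30
  P→Dover: 60 × 5 = 300
  Q→Dover: 70 × 5 = 350
  R→Fargo: 30 × 3 = 90
  S→Dover: 80 × 6 = 480
Total cost = 1250.
So Q→Dover carries 70 crates.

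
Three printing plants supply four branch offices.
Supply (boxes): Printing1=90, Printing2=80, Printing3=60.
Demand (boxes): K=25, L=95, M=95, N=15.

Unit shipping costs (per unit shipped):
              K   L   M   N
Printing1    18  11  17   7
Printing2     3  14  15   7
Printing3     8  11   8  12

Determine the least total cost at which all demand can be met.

An optimal shipping plan:
  Printing1→L: 90 boxes
  Printing2→K: 25 boxes
  Printing2→L: 5 boxes
  Printing2→M: 35 boxes
  Printing2→N: 15 boxes
  Printing3→M: 60 boxes
Total cost = 2245.

2245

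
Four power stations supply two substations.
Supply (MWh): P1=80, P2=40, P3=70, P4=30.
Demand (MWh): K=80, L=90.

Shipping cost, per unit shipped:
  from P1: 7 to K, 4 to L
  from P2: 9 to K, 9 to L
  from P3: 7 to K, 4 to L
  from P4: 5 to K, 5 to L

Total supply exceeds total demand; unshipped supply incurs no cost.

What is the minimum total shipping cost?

860

Optimal allocation:
  P1–L: 80 MWh
  P3–K: 50 MWh
  P3–L: 10 MWh
  P4–K: 30 MWh
Total cost = 860.
(Supply check: P1 ships 80; P2 ships 0; P3 ships 60; P4 ships 30.)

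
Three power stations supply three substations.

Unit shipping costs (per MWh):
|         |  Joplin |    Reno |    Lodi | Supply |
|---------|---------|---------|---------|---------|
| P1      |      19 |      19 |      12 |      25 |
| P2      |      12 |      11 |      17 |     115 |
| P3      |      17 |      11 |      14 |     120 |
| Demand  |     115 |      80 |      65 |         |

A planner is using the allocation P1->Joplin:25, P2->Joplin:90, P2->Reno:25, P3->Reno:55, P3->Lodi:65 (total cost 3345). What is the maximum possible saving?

Current plan cost = 25·19 + 90·12 + 25·11 + 55·11 + 65·14 = 3345.
Optimal plan:
  P1–Lodi: 25 × 12 = 300
  P2–Joplin: 115 × 12 = 1380
  P3–Reno: 80 × 11 = 880
  P3–Lodi: 40 × 14 = 560
Optimal cost = 3120.
Saving = 3345 − 3120 = 225.

225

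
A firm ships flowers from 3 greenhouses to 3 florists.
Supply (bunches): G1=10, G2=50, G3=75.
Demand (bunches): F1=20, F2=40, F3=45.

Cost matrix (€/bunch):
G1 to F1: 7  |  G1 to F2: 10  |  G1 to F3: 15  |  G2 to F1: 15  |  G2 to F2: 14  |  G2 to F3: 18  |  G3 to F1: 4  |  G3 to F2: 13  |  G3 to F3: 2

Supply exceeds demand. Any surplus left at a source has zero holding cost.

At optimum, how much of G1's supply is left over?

0

An optimal plan:
  G1→F2: 10 × €10 = €100
  G2→F2: 20 × €14 = €280
  G3→F1: 20 × €4 = €80
  G3→F2: 10 × €13 = €130
  G3→F3: 45 × €2 = €90
Total cost = €680.
G1 ships 10 of its 10, leaving 0.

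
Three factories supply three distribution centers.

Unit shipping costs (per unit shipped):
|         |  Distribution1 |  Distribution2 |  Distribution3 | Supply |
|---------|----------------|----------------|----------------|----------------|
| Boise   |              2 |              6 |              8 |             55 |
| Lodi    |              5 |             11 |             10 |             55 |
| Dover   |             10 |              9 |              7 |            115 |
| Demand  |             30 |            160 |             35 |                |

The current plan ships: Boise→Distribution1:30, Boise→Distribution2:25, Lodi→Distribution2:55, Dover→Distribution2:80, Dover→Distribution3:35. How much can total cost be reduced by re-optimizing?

Current plan cost = 30·2 + 25·6 + 55·11 + 80·9 + 35·7 = 1780.
Optimal plan:
  Boise to Distribution2: 55 × 6 = 330
  Lodi to Distribution1: 30 × 5 = 150
  Lodi to Distribution2: 25 × 11 = 275
  Dover to Distribution2: 80 × 9 = 720
  Dover to Distribution3: 35 × 7 = 245
Optimal cost = 1720.
Saving = 1780 − 1720 = 60.

60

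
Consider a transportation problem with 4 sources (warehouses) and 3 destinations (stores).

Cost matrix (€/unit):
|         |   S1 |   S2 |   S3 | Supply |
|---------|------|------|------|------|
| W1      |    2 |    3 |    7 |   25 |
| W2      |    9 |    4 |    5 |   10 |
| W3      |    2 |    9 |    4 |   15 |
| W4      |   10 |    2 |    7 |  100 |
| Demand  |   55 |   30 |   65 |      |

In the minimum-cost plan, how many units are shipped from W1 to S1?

25

Solving gives:
  W1–S1: 25 × €2 = €50
  W2–S3: 10 × €5 = €50
  W3–S1: 15 × €2 = €30
  W4–S1: 15 × €10 = €150
  W4–S2: 30 × €2 = €60
  W4–S3: 55 × €7 = €385
Total cost = €725.
So W1→S1 carries 25 units.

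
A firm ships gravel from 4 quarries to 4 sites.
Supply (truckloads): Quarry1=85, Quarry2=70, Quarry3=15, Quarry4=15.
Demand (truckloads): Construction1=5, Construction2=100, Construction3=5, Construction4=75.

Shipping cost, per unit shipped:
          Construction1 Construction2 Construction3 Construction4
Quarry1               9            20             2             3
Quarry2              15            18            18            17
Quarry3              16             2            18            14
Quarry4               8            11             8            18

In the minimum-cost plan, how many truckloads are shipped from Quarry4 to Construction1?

Solving gives:
  Quarry1→Construction1: 5 × 9 = 45
  Quarry1→Construction3: 5 × 2 = 10
  Quarry1→Construction4: 75 × 3 = 225
  Quarry2→Construction2: 70 × 18 = 1260
  Quarry3→Construction2: 15 × 2 = 30
  Quarry4→Construction2: 15 × 11 = 165
Total cost = 1735.
The route Quarry4→Construction1 is not used.

0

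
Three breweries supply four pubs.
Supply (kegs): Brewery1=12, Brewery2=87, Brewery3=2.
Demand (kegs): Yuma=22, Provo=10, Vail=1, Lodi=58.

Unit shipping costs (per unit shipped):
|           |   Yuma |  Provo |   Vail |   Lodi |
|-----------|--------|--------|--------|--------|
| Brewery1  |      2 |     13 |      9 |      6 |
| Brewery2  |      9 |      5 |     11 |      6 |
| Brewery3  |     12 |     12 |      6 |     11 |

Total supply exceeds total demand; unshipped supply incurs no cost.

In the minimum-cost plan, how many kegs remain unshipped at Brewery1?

Minimum-cost shipments:
  Brewery1→Yuma: 12 × 2 = 24
  Brewery2→Yuma: 10 × 9 = 90
  Brewery2→Provo: 10 × 5 = 50
  Brewery2→Lodi: 58 × 6 = 348
  Brewery3→Vail: 1 × 6 = 6
Total cost = 518.
Brewery1 ships 12 of its 12, leaving 0.

0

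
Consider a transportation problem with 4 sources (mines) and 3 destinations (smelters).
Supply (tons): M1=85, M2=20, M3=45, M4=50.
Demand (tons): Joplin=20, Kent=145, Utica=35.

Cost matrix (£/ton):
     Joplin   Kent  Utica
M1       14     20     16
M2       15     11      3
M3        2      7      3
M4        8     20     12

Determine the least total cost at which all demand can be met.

One minimum-cost allocation:
  M1 to Kent: 85 × £20 = £1700
  M2 to Kent: 15 × £11 = £165
  M2 to Utica: 5 × £3 = £15
  M3 to Kent: 45 × £7 = £315
  M4 to Joplin: 20 × £8 = £160
  M4 to Utica: 30 × £12 = £360
Total = 1700 + 165 + 15 + 315 + 160 + 360 = £2715.
(Supply check: M1 ships 85; M2 ships 20; M3 ships 45; M4 ships 50.)

2715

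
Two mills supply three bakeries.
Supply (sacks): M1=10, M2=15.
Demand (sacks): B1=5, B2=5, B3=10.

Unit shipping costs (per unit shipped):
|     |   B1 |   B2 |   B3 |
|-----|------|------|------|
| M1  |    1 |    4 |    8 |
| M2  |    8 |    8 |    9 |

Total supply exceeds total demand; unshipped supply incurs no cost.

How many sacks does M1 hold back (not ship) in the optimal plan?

Minimum-cost shipments:
  M1–B1: 5 sacks
  M1–B2: 5 sacks
  M2–B3: 10 sacks
Total cost = 115.
M1 ships 10 of its 10, leaving 0.

0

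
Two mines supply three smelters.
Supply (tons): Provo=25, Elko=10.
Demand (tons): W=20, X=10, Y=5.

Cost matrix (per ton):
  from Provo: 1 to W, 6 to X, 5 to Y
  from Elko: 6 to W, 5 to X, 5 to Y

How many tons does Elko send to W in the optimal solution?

Solving gives:
  Provo→W: 20 × 1 = 20
  Provo→Y: 5 × 5 = 25
  Elko→X: 10 × 5 = 50
Total cost = 95.
The route Elko→W is not used.

0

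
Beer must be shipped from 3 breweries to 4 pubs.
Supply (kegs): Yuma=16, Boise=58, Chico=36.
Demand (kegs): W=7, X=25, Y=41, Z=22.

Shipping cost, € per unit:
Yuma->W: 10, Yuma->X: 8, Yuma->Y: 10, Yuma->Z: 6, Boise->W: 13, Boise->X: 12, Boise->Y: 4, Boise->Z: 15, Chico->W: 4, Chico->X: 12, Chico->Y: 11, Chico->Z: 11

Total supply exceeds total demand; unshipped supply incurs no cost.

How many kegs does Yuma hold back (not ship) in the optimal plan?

0

Minimum-cost shipments:
  Yuma->Z: 16 kegs
  Boise->X: 17 kegs
  Boise->Y: 41 kegs
  Chico->W: 7 kegs
  Chico->X: 8 kegs
  Chico->Z: 6 kegs
Total cost = €654.
Yuma ships 16 of its 16, leaving 0.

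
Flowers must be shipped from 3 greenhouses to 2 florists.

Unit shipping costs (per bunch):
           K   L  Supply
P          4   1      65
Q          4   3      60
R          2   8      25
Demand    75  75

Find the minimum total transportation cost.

Optimal allocation:
  P->L: 65 bunches
  Q->K: 50 bunches
  Q->L: 10 bunches
  R->K: 25 bunches
Total cost = 345.
(Supply check: P ships 65; Q ships 60; R ships 25.)

345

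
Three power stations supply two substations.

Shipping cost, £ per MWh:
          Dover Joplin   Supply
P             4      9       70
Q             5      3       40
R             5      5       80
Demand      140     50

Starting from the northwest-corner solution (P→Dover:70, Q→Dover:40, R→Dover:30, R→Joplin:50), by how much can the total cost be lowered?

80

Current plan cost = 70·4 + 40·5 + 30·5 + 50·5 = £880.
Optimal plan:
  P->Dover: 70 × £4 = £280
  Q->Joplin: 40 × £3 = £120
  R->Dover: 70 × £5 = £350
  R->Joplin: 10 × £5 = £50
Optimal cost = £800.
Saving = 880 − 800 = £80.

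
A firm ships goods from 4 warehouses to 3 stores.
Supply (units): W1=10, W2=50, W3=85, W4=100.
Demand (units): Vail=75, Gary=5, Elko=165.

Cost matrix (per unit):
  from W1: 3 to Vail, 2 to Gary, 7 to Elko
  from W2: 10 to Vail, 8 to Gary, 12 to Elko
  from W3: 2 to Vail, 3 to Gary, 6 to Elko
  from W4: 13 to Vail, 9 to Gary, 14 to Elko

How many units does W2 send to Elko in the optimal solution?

50

Solving gives:
  W1 to Gary: 5 × 2 = 10
  W1 to Elko: 5 × 7 = 35
  W2 to Elko: 50 × 12 = 600
  W3 to Vail: 75 × 2 = 150
  W3 to Elko: 10 × 6 = 60
  W4 to Elko: 100 × 14 = 1400
Total cost = 2255.
So W2→Elko carries 50 units.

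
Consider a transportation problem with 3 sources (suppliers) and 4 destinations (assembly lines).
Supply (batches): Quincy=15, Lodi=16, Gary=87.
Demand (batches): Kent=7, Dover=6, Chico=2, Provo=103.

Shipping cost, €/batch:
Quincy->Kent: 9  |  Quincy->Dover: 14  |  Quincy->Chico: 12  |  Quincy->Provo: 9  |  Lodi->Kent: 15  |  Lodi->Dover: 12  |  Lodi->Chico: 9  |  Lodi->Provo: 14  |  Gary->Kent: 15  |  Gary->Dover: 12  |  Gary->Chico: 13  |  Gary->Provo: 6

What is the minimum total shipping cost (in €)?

859

An optimal shipping plan:
  Quincy->Kent: 7 × €9 = €63
  Quincy->Provo: 8 × €9 = €72
  Lodi->Dover: 6 × €12 = €72
  Lodi->Chico: 2 × €9 = €18
  Lodi->Provo: 8 × €14 = €112
  Gary->Provo: 87 × €6 = €522
Total = 63 + 72 + 72 + 18 + 112 + 522 = €859.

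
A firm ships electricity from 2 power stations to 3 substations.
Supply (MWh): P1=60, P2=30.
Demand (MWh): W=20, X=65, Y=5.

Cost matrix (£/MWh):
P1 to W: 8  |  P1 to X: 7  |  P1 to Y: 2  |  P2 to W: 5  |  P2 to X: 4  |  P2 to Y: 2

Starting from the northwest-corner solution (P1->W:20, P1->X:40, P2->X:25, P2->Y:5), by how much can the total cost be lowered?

Current plan cost = 20·8 + 40·7 + 25·4 + 5·2 = £550.
Optimal plan:
  P1–W: 20 × £8 = £160
  P1–X: 35 × £7 = £245
  P1–Y: 5 × £2 = £10
  P2–X: 30 × £4 = £120
Optimal cost = £535.
Saving = 550 − 535 = £15.

15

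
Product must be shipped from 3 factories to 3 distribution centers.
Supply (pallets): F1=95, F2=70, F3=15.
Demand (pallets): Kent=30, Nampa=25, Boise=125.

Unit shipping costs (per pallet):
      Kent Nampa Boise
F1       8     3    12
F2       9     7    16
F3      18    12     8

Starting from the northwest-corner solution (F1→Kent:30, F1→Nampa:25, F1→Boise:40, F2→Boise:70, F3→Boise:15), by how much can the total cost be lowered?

Current plan cost = 30·8 + 25·3 + 40·12 + 70·16 + 15·8 = 2035.
Optimal plan:
  F1→Boise: 95 × 12 = 1140
  F2→Kent: 30 × 9 = 270
  F2→Nampa: 25 × 7 = 175
  F2→Boise: 15 × 16 = 240
  F3→Boise: 15 × 8 = 120
Optimal cost = 1945.
Saving = 2035 − 1945 = 90.

90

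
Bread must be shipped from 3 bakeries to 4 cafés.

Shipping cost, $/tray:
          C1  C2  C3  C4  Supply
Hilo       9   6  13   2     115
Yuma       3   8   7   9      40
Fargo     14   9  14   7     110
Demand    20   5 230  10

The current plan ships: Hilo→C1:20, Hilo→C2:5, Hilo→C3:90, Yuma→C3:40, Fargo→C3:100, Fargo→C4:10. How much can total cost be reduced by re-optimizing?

40

Current plan cost = 20·9 + 5·6 + 90·13 + 40·7 + 100·14 + 10·7 = $3130.
Optimal plan:
  Hilo->C2: 5 × $6 = $30
  Hilo->C3: 100 × $13 = $1300
  Hilo->C4: 10 × $2 = $20
  Yuma->C1: 20 × $3 = $60
  Yuma->C3: 20 × $7 = $140
  Fargo->C3: 110 × $14 = $1540
Optimal cost = $3090.
Saving = 3130 − 3090 = $40.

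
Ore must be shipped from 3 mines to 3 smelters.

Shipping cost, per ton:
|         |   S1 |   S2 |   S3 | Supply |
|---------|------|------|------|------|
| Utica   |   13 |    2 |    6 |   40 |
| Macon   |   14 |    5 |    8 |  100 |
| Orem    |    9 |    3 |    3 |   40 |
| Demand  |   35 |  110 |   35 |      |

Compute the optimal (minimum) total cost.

One minimum-cost allocation:
  Utica to S2: 40 tons
  Macon to S1: 30 tons
  Macon to S2: 70 tons
  Orem to S1: 5 tons
  Orem to S3: 35 tons
Total cost = 1000.

1000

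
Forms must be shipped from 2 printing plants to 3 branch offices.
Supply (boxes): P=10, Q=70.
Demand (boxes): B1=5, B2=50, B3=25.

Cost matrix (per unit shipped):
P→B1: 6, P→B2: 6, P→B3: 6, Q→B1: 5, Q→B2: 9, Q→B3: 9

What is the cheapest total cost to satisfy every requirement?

Optimal allocation:
  P->B2: 10 × 6 = 60
  Q->B1: 5 × 5 = 25
  Q->B2: 40 × 9 = 360
  Q->B3: 25 × 9 = 225
Total = 60 + 25 + 360 + 225 = 670.

670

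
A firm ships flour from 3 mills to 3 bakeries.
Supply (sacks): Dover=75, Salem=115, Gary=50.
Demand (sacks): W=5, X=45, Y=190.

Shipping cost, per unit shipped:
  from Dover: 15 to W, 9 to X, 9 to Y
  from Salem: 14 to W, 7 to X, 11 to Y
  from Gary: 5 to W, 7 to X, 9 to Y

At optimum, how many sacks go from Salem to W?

0

Optimal shipments:
  Dover→Y: 75 × 9 = 675
  Salem→X: 45 × 7 = 315
  Salem→Y: 70 × 11 = 770
  Gary→W: 5 × 5 = 25
  Gary→Y: 45 × 9 = 405
Total cost = 2190.
The route Salem→W is not used.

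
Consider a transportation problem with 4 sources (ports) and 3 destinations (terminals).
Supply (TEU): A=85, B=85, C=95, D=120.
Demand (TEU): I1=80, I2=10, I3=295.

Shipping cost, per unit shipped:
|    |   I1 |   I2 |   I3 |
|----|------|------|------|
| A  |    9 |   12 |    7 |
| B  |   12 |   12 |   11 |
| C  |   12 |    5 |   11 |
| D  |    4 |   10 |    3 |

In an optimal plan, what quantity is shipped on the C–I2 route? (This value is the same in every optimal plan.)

10

Optimal shipments:
  A–I3: 85 × 7 = 595
  B–I3: 85 × 11 = 935
  C–I1: 80 × 12 = 960
  C–I2: 10 × 5 = 50
  C–I3: 5 × 11 = 55
  D–I3: 120 × 3 = 360
Total cost = 2955.
So C→I2 carries 10 TEU.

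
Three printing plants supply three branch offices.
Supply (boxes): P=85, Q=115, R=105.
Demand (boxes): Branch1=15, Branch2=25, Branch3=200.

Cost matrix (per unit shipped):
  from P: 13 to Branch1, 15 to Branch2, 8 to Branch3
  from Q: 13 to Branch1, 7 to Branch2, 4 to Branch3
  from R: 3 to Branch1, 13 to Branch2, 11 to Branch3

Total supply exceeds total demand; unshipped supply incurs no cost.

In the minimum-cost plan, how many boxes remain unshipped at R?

An optimal plan:
  P→Branch3: 85 boxes
  Q→Branch3: 115 boxes
  R→Branch1: 15 boxes
  R→Branch2: 25 boxes
Total cost = 1510.
R ships 40 of its 105, leaving 65.

65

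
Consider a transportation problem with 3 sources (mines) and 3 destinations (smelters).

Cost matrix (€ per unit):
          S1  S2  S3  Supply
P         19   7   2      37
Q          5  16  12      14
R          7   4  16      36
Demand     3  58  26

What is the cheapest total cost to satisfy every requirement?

464

One minimum-cost allocation:
  P→S2: 11 × €7 = €77
  P→S3: 26 × €2 = €52
  Q→S1: 3 × €5 = €15
  Q→S2: 11 × €16 = €176
  R→S2: 36 × €4 = €144
Total = 77 + 52 + 15 + 176 + 144 = €464.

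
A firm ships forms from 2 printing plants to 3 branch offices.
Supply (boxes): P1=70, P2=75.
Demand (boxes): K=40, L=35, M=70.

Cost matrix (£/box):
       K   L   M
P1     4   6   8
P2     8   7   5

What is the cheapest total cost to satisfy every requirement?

A cheapest plan:
  P1–K: 40 × £4 = £160
  P1–L: 30 × £6 = £180
  P2–L: 5 × £7 = £35
  P2–M: 70 × £5 = £350
Total = 160 + 180 + 35 + 350 = £725.

725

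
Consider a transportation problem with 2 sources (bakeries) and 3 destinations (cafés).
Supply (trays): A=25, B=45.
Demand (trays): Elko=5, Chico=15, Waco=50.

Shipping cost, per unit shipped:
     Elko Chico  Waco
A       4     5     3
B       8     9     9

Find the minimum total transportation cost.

475

A cheapest plan:
  A to Waco: 25 trays
  B to Elko: 5 trays
  B to Chico: 15 trays
  B to Waco: 25 trays
Total cost = 475.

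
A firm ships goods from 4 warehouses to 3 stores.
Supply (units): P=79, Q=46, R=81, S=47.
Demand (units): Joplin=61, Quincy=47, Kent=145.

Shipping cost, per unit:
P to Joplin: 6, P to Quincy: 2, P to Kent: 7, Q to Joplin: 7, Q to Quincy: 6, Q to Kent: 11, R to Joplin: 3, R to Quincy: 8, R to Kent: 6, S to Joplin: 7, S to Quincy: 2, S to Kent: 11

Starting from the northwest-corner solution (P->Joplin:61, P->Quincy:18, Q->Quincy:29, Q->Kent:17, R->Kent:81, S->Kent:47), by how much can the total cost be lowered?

Current plan cost = 61·6 + 18·2 + 29·6 + 17·11 + 81·6 + 47·11 = 1766.
Optimal plan:
  P->Kent: 79 × 7 = 553
  Q->Joplin: 46 × 7 = 322
  R->Joplin: 15 × 3 = 45
  R->Kent: 66 × 6 = 396
  S->Quincy: 47 × 2 = 94
Optimal cost = 1410.
Saving = 1766 − 1410 = 356.

356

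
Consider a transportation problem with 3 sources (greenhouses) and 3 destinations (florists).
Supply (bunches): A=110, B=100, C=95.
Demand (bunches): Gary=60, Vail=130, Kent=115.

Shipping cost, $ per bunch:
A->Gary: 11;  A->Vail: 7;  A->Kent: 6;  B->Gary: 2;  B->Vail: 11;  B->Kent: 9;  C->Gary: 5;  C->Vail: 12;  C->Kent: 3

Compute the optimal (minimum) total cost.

1575

An optimal shipping plan:
  A→Vail: 110 × $7 = $770
  B→Gary: 60 × $2 = $120
  B→Vail: 20 × $11 = $220
  B→Kent: 20 × $9 = $180
  C→Kent: 95 × $3 = $285
Total = 770 + 120 + 220 + 180 + 285 = $1575.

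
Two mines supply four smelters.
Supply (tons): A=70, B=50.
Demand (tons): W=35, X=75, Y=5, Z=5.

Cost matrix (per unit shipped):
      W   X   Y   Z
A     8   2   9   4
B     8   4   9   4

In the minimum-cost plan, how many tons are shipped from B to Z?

5

The minimum-cost plan:
  A–X: 70 × 2 = 140
  B–W: 35 × 8 = 280
  B–X: 5 × 4 = 20
  B–Y: 5 × 9 = 45
  B–Z: 5 × 4 = 20
Total cost = 505.
So B→Z carries 5 tons.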